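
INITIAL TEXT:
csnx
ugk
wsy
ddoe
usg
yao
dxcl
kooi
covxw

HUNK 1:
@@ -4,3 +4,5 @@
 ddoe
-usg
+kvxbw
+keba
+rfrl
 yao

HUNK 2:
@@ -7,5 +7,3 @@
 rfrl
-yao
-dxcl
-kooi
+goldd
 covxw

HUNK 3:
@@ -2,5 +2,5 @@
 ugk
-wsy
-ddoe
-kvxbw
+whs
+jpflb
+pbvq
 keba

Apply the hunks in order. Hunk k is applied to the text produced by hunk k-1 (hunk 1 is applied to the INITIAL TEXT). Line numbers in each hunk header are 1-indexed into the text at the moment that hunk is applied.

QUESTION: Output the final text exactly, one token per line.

Answer: csnx
ugk
whs
jpflb
pbvq
keba
rfrl
goldd
covxw

Derivation:
Hunk 1: at line 4 remove [usg] add [kvxbw,keba,rfrl] -> 11 lines: csnx ugk wsy ddoe kvxbw keba rfrl yao dxcl kooi covxw
Hunk 2: at line 7 remove [yao,dxcl,kooi] add [goldd] -> 9 lines: csnx ugk wsy ddoe kvxbw keba rfrl goldd covxw
Hunk 3: at line 2 remove [wsy,ddoe,kvxbw] add [whs,jpflb,pbvq] -> 9 lines: csnx ugk whs jpflb pbvq keba rfrl goldd covxw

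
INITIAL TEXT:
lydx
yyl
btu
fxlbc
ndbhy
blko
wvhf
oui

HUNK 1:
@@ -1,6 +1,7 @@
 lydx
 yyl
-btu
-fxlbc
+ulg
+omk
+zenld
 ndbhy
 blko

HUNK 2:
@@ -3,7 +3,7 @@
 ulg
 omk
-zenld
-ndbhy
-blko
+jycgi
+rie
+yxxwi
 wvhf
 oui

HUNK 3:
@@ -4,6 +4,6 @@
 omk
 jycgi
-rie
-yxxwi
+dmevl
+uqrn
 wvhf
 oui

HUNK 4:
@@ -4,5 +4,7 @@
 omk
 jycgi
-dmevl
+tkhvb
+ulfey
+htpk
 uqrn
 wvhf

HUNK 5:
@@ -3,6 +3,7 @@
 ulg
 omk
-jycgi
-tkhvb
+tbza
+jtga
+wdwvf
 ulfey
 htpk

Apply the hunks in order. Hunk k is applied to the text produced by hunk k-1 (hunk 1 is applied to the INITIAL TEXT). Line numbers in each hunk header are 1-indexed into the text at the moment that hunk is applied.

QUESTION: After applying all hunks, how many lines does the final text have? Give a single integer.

Hunk 1: at line 1 remove [btu,fxlbc] add [ulg,omk,zenld] -> 9 lines: lydx yyl ulg omk zenld ndbhy blko wvhf oui
Hunk 2: at line 3 remove [zenld,ndbhy,blko] add [jycgi,rie,yxxwi] -> 9 lines: lydx yyl ulg omk jycgi rie yxxwi wvhf oui
Hunk 3: at line 4 remove [rie,yxxwi] add [dmevl,uqrn] -> 9 lines: lydx yyl ulg omk jycgi dmevl uqrn wvhf oui
Hunk 4: at line 4 remove [dmevl] add [tkhvb,ulfey,htpk] -> 11 lines: lydx yyl ulg omk jycgi tkhvb ulfey htpk uqrn wvhf oui
Hunk 5: at line 3 remove [jycgi,tkhvb] add [tbza,jtga,wdwvf] -> 12 lines: lydx yyl ulg omk tbza jtga wdwvf ulfey htpk uqrn wvhf oui
Final line count: 12

Answer: 12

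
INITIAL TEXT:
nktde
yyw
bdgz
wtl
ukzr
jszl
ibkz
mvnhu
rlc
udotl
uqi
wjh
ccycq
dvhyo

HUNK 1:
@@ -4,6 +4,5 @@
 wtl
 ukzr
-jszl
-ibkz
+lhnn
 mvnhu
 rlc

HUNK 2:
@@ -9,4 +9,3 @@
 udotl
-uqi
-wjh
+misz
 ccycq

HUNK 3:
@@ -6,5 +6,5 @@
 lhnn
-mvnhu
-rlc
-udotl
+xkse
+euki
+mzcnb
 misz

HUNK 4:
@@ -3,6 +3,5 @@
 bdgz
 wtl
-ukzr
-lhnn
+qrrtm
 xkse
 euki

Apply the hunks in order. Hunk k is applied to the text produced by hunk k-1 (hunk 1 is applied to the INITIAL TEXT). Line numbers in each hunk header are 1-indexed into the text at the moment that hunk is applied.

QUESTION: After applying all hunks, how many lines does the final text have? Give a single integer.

Hunk 1: at line 4 remove [jszl,ibkz] add [lhnn] -> 13 lines: nktde yyw bdgz wtl ukzr lhnn mvnhu rlc udotl uqi wjh ccycq dvhyo
Hunk 2: at line 9 remove [uqi,wjh] add [misz] -> 12 lines: nktde yyw bdgz wtl ukzr lhnn mvnhu rlc udotl misz ccycq dvhyo
Hunk 3: at line 6 remove [mvnhu,rlc,udotl] add [xkse,euki,mzcnb] -> 12 lines: nktde yyw bdgz wtl ukzr lhnn xkse euki mzcnb misz ccycq dvhyo
Hunk 4: at line 3 remove [ukzr,lhnn] add [qrrtm] -> 11 lines: nktde yyw bdgz wtl qrrtm xkse euki mzcnb misz ccycq dvhyo
Final line count: 11

Answer: 11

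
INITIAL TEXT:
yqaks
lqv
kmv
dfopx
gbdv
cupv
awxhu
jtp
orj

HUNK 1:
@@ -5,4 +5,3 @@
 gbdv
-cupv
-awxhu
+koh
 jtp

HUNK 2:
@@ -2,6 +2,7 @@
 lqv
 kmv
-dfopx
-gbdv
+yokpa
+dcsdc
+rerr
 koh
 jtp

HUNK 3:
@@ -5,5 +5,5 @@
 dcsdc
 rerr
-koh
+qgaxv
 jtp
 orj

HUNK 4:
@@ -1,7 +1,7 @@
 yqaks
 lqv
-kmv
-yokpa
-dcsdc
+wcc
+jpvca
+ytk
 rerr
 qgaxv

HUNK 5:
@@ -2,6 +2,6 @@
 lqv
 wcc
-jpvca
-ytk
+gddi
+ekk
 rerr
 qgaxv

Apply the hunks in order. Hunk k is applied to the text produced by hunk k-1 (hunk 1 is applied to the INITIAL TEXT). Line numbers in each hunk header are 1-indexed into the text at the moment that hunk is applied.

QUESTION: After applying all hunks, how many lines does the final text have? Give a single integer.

Hunk 1: at line 5 remove [cupv,awxhu] add [koh] -> 8 lines: yqaks lqv kmv dfopx gbdv koh jtp orj
Hunk 2: at line 2 remove [dfopx,gbdv] add [yokpa,dcsdc,rerr] -> 9 lines: yqaks lqv kmv yokpa dcsdc rerr koh jtp orj
Hunk 3: at line 5 remove [koh] add [qgaxv] -> 9 lines: yqaks lqv kmv yokpa dcsdc rerr qgaxv jtp orj
Hunk 4: at line 1 remove [kmv,yokpa,dcsdc] add [wcc,jpvca,ytk] -> 9 lines: yqaks lqv wcc jpvca ytk rerr qgaxv jtp orj
Hunk 5: at line 2 remove [jpvca,ytk] add [gddi,ekk] -> 9 lines: yqaks lqv wcc gddi ekk rerr qgaxv jtp orj
Final line count: 9

Answer: 9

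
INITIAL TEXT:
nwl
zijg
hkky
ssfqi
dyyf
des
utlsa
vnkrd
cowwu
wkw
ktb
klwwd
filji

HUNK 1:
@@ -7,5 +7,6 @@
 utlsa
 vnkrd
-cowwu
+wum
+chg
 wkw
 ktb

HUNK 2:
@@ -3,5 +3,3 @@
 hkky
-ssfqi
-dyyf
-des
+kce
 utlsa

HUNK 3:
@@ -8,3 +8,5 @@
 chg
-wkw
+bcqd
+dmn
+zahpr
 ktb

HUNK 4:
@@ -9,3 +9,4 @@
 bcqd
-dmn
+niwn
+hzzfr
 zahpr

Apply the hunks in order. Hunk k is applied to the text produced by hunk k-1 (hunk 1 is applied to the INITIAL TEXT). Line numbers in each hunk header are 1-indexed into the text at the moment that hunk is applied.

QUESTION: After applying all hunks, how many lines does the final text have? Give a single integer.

Answer: 15

Derivation:
Hunk 1: at line 7 remove [cowwu] add [wum,chg] -> 14 lines: nwl zijg hkky ssfqi dyyf des utlsa vnkrd wum chg wkw ktb klwwd filji
Hunk 2: at line 3 remove [ssfqi,dyyf,des] add [kce] -> 12 lines: nwl zijg hkky kce utlsa vnkrd wum chg wkw ktb klwwd filji
Hunk 3: at line 8 remove [wkw] add [bcqd,dmn,zahpr] -> 14 lines: nwl zijg hkky kce utlsa vnkrd wum chg bcqd dmn zahpr ktb klwwd filji
Hunk 4: at line 9 remove [dmn] add [niwn,hzzfr] -> 15 lines: nwl zijg hkky kce utlsa vnkrd wum chg bcqd niwn hzzfr zahpr ktb klwwd filji
Final line count: 15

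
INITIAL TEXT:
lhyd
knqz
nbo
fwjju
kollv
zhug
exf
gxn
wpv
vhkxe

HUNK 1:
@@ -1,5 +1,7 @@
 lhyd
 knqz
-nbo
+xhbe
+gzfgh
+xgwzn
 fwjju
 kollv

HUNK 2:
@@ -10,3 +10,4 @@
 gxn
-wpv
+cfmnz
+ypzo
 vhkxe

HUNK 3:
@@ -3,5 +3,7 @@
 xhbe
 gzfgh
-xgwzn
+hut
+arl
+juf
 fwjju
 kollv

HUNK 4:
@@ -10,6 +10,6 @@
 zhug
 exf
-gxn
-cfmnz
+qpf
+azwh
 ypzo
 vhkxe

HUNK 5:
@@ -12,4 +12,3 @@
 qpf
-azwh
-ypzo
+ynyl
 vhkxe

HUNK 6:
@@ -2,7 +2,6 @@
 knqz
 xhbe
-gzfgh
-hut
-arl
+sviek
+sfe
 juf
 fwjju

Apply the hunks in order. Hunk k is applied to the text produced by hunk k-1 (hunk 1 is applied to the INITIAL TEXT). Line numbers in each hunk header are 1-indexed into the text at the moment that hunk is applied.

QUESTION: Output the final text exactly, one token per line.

Answer: lhyd
knqz
xhbe
sviek
sfe
juf
fwjju
kollv
zhug
exf
qpf
ynyl
vhkxe

Derivation:
Hunk 1: at line 1 remove [nbo] add [xhbe,gzfgh,xgwzn] -> 12 lines: lhyd knqz xhbe gzfgh xgwzn fwjju kollv zhug exf gxn wpv vhkxe
Hunk 2: at line 10 remove [wpv] add [cfmnz,ypzo] -> 13 lines: lhyd knqz xhbe gzfgh xgwzn fwjju kollv zhug exf gxn cfmnz ypzo vhkxe
Hunk 3: at line 3 remove [xgwzn] add [hut,arl,juf] -> 15 lines: lhyd knqz xhbe gzfgh hut arl juf fwjju kollv zhug exf gxn cfmnz ypzo vhkxe
Hunk 4: at line 10 remove [gxn,cfmnz] add [qpf,azwh] -> 15 lines: lhyd knqz xhbe gzfgh hut arl juf fwjju kollv zhug exf qpf azwh ypzo vhkxe
Hunk 5: at line 12 remove [azwh,ypzo] add [ynyl] -> 14 lines: lhyd knqz xhbe gzfgh hut arl juf fwjju kollv zhug exf qpf ynyl vhkxe
Hunk 6: at line 2 remove [gzfgh,hut,arl] add [sviek,sfe] -> 13 lines: lhyd knqz xhbe sviek sfe juf fwjju kollv zhug exf qpf ynyl vhkxe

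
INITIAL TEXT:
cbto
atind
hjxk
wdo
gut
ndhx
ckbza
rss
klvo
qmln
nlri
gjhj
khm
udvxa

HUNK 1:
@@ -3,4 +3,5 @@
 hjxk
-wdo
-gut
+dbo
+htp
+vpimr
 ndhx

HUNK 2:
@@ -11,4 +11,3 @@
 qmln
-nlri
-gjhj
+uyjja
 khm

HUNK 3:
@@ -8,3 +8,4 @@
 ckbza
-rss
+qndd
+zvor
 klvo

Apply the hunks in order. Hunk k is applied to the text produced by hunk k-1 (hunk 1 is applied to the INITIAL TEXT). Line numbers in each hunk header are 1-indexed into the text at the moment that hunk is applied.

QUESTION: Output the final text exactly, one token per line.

Hunk 1: at line 3 remove [wdo,gut] add [dbo,htp,vpimr] -> 15 lines: cbto atind hjxk dbo htp vpimr ndhx ckbza rss klvo qmln nlri gjhj khm udvxa
Hunk 2: at line 11 remove [nlri,gjhj] add [uyjja] -> 14 lines: cbto atind hjxk dbo htp vpimr ndhx ckbza rss klvo qmln uyjja khm udvxa
Hunk 3: at line 8 remove [rss] add [qndd,zvor] -> 15 lines: cbto atind hjxk dbo htp vpimr ndhx ckbza qndd zvor klvo qmln uyjja khm udvxa

Answer: cbto
atind
hjxk
dbo
htp
vpimr
ndhx
ckbza
qndd
zvor
klvo
qmln
uyjja
khm
udvxa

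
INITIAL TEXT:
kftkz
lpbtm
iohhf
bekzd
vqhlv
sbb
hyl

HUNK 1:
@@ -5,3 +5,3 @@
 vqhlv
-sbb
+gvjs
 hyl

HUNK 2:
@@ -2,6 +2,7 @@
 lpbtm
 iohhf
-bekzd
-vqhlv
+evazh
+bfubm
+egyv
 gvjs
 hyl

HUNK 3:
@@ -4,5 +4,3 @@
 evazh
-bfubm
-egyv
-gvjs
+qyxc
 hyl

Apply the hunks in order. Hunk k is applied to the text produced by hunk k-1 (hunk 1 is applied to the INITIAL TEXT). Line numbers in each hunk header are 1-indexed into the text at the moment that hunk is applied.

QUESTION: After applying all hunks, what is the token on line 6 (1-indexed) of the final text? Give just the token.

Answer: hyl

Derivation:
Hunk 1: at line 5 remove [sbb] add [gvjs] -> 7 lines: kftkz lpbtm iohhf bekzd vqhlv gvjs hyl
Hunk 2: at line 2 remove [bekzd,vqhlv] add [evazh,bfubm,egyv] -> 8 lines: kftkz lpbtm iohhf evazh bfubm egyv gvjs hyl
Hunk 3: at line 4 remove [bfubm,egyv,gvjs] add [qyxc] -> 6 lines: kftkz lpbtm iohhf evazh qyxc hyl
Final line 6: hyl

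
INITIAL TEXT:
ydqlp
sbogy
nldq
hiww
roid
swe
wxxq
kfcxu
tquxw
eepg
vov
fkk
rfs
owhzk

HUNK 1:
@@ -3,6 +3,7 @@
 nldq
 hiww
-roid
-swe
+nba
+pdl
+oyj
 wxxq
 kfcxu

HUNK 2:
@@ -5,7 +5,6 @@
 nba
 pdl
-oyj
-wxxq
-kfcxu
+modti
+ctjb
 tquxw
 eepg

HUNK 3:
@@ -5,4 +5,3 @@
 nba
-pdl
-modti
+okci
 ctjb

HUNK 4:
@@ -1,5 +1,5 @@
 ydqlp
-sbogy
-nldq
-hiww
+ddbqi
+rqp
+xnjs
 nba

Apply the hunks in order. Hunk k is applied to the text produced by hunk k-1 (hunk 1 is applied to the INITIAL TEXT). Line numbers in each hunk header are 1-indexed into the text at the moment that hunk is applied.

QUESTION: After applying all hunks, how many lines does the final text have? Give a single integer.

Answer: 13

Derivation:
Hunk 1: at line 3 remove [roid,swe] add [nba,pdl,oyj] -> 15 lines: ydqlp sbogy nldq hiww nba pdl oyj wxxq kfcxu tquxw eepg vov fkk rfs owhzk
Hunk 2: at line 5 remove [oyj,wxxq,kfcxu] add [modti,ctjb] -> 14 lines: ydqlp sbogy nldq hiww nba pdl modti ctjb tquxw eepg vov fkk rfs owhzk
Hunk 3: at line 5 remove [pdl,modti] add [okci] -> 13 lines: ydqlp sbogy nldq hiww nba okci ctjb tquxw eepg vov fkk rfs owhzk
Hunk 4: at line 1 remove [sbogy,nldq,hiww] add [ddbqi,rqp,xnjs] -> 13 lines: ydqlp ddbqi rqp xnjs nba okci ctjb tquxw eepg vov fkk rfs owhzk
Final line count: 13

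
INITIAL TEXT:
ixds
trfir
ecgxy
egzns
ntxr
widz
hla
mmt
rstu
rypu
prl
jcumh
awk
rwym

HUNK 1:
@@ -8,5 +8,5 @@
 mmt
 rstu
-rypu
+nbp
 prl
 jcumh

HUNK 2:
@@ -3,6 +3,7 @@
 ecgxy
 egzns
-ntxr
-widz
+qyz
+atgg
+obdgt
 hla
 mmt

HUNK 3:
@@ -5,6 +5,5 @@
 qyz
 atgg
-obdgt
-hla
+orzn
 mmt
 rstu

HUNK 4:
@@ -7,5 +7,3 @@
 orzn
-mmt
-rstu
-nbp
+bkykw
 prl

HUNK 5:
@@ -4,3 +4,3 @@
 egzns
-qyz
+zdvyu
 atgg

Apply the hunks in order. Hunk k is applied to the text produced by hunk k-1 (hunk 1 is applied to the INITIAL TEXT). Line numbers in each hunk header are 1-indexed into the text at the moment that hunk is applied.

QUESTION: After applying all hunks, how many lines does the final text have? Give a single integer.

Hunk 1: at line 8 remove [rypu] add [nbp] -> 14 lines: ixds trfir ecgxy egzns ntxr widz hla mmt rstu nbp prl jcumh awk rwym
Hunk 2: at line 3 remove [ntxr,widz] add [qyz,atgg,obdgt] -> 15 lines: ixds trfir ecgxy egzns qyz atgg obdgt hla mmt rstu nbp prl jcumh awk rwym
Hunk 3: at line 5 remove [obdgt,hla] add [orzn] -> 14 lines: ixds trfir ecgxy egzns qyz atgg orzn mmt rstu nbp prl jcumh awk rwym
Hunk 4: at line 7 remove [mmt,rstu,nbp] add [bkykw] -> 12 lines: ixds trfir ecgxy egzns qyz atgg orzn bkykw prl jcumh awk rwym
Hunk 5: at line 4 remove [qyz] add [zdvyu] -> 12 lines: ixds trfir ecgxy egzns zdvyu atgg orzn bkykw prl jcumh awk rwym
Final line count: 12

Answer: 12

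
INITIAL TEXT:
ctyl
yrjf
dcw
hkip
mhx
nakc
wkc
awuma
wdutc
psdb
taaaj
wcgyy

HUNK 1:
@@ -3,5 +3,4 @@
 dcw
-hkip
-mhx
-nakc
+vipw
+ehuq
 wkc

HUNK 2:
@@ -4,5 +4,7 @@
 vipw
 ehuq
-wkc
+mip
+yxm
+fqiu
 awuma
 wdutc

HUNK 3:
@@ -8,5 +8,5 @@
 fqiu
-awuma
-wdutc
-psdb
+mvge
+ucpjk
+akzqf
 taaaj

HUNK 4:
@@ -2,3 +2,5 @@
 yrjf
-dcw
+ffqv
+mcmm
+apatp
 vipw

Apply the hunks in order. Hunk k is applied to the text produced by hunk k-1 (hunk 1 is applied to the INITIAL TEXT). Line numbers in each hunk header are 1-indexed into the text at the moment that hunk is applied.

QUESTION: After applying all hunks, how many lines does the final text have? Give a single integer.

Answer: 15

Derivation:
Hunk 1: at line 3 remove [hkip,mhx,nakc] add [vipw,ehuq] -> 11 lines: ctyl yrjf dcw vipw ehuq wkc awuma wdutc psdb taaaj wcgyy
Hunk 2: at line 4 remove [wkc] add [mip,yxm,fqiu] -> 13 lines: ctyl yrjf dcw vipw ehuq mip yxm fqiu awuma wdutc psdb taaaj wcgyy
Hunk 3: at line 8 remove [awuma,wdutc,psdb] add [mvge,ucpjk,akzqf] -> 13 lines: ctyl yrjf dcw vipw ehuq mip yxm fqiu mvge ucpjk akzqf taaaj wcgyy
Hunk 4: at line 2 remove [dcw] add [ffqv,mcmm,apatp] -> 15 lines: ctyl yrjf ffqv mcmm apatp vipw ehuq mip yxm fqiu mvge ucpjk akzqf taaaj wcgyy
Final line count: 15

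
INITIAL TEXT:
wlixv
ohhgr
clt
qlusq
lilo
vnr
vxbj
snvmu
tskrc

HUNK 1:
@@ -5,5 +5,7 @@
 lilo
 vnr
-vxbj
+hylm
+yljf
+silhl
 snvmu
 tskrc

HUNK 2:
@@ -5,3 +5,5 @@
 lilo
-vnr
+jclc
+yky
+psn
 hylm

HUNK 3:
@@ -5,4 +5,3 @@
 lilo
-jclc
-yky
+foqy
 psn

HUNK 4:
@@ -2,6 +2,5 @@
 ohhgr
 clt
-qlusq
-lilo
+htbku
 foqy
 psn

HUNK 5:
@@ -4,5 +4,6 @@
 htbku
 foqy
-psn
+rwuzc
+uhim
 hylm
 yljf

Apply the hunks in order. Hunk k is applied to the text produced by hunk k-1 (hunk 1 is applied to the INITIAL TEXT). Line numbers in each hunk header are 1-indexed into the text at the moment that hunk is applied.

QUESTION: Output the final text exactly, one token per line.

Hunk 1: at line 5 remove [vxbj] add [hylm,yljf,silhl] -> 11 lines: wlixv ohhgr clt qlusq lilo vnr hylm yljf silhl snvmu tskrc
Hunk 2: at line 5 remove [vnr] add [jclc,yky,psn] -> 13 lines: wlixv ohhgr clt qlusq lilo jclc yky psn hylm yljf silhl snvmu tskrc
Hunk 3: at line 5 remove [jclc,yky] add [foqy] -> 12 lines: wlixv ohhgr clt qlusq lilo foqy psn hylm yljf silhl snvmu tskrc
Hunk 4: at line 2 remove [qlusq,lilo] add [htbku] -> 11 lines: wlixv ohhgr clt htbku foqy psn hylm yljf silhl snvmu tskrc
Hunk 5: at line 4 remove [psn] add [rwuzc,uhim] -> 12 lines: wlixv ohhgr clt htbku foqy rwuzc uhim hylm yljf silhl snvmu tskrc

Answer: wlixv
ohhgr
clt
htbku
foqy
rwuzc
uhim
hylm
yljf
silhl
snvmu
tskrc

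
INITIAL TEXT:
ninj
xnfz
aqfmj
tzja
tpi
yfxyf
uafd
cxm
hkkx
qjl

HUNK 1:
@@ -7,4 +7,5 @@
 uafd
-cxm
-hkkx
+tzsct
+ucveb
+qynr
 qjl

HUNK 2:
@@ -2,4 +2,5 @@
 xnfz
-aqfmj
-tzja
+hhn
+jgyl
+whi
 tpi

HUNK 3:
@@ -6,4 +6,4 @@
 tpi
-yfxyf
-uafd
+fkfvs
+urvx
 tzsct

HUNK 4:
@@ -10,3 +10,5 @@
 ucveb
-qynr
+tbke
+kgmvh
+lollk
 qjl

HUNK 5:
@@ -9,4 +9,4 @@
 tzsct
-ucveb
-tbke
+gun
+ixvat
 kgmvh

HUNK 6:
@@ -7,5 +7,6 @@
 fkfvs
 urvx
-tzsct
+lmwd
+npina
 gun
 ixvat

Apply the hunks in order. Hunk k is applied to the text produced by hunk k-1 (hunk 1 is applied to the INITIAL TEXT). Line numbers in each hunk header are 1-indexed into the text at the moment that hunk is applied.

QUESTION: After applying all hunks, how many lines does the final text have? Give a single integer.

Answer: 15

Derivation:
Hunk 1: at line 7 remove [cxm,hkkx] add [tzsct,ucveb,qynr] -> 11 lines: ninj xnfz aqfmj tzja tpi yfxyf uafd tzsct ucveb qynr qjl
Hunk 2: at line 2 remove [aqfmj,tzja] add [hhn,jgyl,whi] -> 12 lines: ninj xnfz hhn jgyl whi tpi yfxyf uafd tzsct ucveb qynr qjl
Hunk 3: at line 6 remove [yfxyf,uafd] add [fkfvs,urvx] -> 12 lines: ninj xnfz hhn jgyl whi tpi fkfvs urvx tzsct ucveb qynr qjl
Hunk 4: at line 10 remove [qynr] add [tbke,kgmvh,lollk] -> 14 lines: ninj xnfz hhn jgyl whi tpi fkfvs urvx tzsct ucveb tbke kgmvh lollk qjl
Hunk 5: at line 9 remove [ucveb,tbke] add [gun,ixvat] -> 14 lines: ninj xnfz hhn jgyl whi tpi fkfvs urvx tzsct gun ixvat kgmvh lollk qjl
Hunk 6: at line 7 remove [tzsct] add [lmwd,npina] -> 15 lines: ninj xnfz hhn jgyl whi tpi fkfvs urvx lmwd npina gun ixvat kgmvh lollk qjl
Final line count: 15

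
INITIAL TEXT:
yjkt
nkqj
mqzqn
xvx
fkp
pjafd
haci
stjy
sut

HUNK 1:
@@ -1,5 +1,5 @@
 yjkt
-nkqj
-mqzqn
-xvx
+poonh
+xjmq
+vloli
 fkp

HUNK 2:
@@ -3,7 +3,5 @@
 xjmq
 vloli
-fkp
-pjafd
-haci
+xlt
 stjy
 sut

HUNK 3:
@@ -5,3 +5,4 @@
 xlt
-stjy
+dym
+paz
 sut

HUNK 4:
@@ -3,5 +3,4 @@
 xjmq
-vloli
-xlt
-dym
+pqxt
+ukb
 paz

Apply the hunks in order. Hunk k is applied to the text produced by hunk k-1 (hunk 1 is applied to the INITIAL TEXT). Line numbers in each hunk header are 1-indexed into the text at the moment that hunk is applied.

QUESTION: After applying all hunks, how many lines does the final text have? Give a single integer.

Hunk 1: at line 1 remove [nkqj,mqzqn,xvx] add [poonh,xjmq,vloli] -> 9 lines: yjkt poonh xjmq vloli fkp pjafd haci stjy sut
Hunk 2: at line 3 remove [fkp,pjafd,haci] add [xlt] -> 7 lines: yjkt poonh xjmq vloli xlt stjy sut
Hunk 3: at line 5 remove [stjy] add [dym,paz] -> 8 lines: yjkt poonh xjmq vloli xlt dym paz sut
Hunk 4: at line 3 remove [vloli,xlt,dym] add [pqxt,ukb] -> 7 lines: yjkt poonh xjmq pqxt ukb paz sut
Final line count: 7

Answer: 7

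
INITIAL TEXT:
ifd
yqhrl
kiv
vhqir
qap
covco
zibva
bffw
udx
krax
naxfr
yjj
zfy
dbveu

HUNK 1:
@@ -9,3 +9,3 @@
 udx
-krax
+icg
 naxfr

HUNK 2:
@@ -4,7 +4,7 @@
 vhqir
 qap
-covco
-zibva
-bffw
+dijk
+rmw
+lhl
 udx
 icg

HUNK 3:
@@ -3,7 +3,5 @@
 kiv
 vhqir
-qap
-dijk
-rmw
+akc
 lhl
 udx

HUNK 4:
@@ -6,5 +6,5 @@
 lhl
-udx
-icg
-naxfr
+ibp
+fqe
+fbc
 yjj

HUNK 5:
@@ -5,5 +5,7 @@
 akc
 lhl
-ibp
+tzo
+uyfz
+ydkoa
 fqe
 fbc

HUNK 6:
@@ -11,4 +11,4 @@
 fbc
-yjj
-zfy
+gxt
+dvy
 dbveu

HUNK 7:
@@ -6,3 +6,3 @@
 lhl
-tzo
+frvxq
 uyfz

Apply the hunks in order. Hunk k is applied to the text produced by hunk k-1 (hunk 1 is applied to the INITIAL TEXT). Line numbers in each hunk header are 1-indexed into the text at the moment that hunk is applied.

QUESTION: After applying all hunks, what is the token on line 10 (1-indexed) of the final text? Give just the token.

Hunk 1: at line 9 remove [krax] add [icg] -> 14 lines: ifd yqhrl kiv vhqir qap covco zibva bffw udx icg naxfr yjj zfy dbveu
Hunk 2: at line 4 remove [covco,zibva,bffw] add [dijk,rmw,lhl] -> 14 lines: ifd yqhrl kiv vhqir qap dijk rmw lhl udx icg naxfr yjj zfy dbveu
Hunk 3: at line 3 remove [qap,dijk,rmw] add [akc] -> 12 lines: ifd yqhrl kiv vhqir akc lhl udx icg naxfr yjj zfy dbveu
Hunk 4: at line 6 remove [udx,icg,naxfr] add [ibp,fqe,fbc] -> 12 lines: ifd yqhrl kiv vhqir akc lhl ibp fqe fbc yjj zfy dbveu
Hunk 5: at line 5 remove [ibp] add [tzo,uyfz,ydkoa] -> 14 lines: ifd yqhrl kiv vhqir akc lhl tzo uyfz ydkoa fqe fbc yjj zfy dbveu
Hunk 6: at line 11 remove [yjj,zfy] add [gxt,dvy] -> 14 lines: ifd yqhrl kiv vhqir akc lhl tzo uyfz ydkoa fqe fbc gxt dvy dbveu
Hunk 7: at line 6 remove [tzo] add [frvxq] -> 14 lines: ifd yqhrl kiv vhqir akc lhl frvxq uyfz ydkoa fqe fbc gxt dvy dbveu
Final line 10: fqe

Answer: fqe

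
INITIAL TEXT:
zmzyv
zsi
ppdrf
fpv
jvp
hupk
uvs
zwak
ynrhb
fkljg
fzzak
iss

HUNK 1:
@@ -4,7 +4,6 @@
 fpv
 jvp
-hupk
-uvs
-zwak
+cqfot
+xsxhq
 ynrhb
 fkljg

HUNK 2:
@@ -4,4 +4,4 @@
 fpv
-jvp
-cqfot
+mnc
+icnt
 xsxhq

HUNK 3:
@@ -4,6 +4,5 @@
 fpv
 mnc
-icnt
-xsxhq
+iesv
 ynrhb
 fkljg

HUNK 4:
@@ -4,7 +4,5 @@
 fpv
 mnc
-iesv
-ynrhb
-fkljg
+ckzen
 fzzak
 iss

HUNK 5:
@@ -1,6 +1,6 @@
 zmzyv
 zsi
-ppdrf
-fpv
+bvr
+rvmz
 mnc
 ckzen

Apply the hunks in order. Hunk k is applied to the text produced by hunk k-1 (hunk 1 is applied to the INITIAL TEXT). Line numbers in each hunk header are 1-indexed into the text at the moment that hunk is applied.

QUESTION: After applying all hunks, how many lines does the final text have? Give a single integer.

Answer: 8

Derivation:
Hunk 1: at line 4 remove [hupk,uvs,zwak] add [cqfot,xsxhq] -> 11 lines: zmzyv zsi ppdrf fpv jvp cqfot xsxhq ynrhb fkljg fzzak iss
Hunk 2: at line 4 remove [jvp,cqfot] add [mnc,icnt] -> 11 lines: zmzyv zsi ppdrf fpv mnc icnt xsxhq ynrhb fkljg fzzak iss
Hunk 3: at line 4 remove [icnt,xsxhq] add [iesv] -> 10 lines: zmzyv zsi ppdrf fpv mnc iesv ynrhb fkljg fzzak iss
Hunk 4: at line 4 remove [iesv,ynrhb,fkljg] add [ckzen] -> 8 lines: zmzyv zsi ppdrf fpv mnc ckzen fzzak iss
Hunk 5: at line 1 remove [ppdrf,fpv] add [bvr,rvmz] -> 8 lines: zmzyv zsi bvr rvmz mnc ckzen fzzak iss
Final line count: 8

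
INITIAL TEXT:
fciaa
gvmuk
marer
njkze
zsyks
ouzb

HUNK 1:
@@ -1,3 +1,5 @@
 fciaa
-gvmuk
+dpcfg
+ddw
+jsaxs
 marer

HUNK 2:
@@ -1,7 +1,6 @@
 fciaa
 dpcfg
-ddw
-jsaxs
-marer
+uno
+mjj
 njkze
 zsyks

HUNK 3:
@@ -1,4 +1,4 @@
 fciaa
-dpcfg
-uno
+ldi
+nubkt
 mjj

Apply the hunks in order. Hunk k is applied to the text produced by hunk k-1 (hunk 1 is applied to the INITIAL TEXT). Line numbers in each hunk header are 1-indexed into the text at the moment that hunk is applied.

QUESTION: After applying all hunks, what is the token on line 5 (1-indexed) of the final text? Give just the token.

Answer: njkze

Derivation:
Hunk 1: at line 1 remove [gvmuk] add [dpcfg,ddw,jsaxs] -> 8 lines: fciaa dpcfg ddw jsaxs marer njkze zsyks ouzb
Hunk 2: at line 1 remove [ddw,jsaxs,marer] add [uno,mjj] -> 7 lines: fciaa dpcfg uno mjj njkze zsyks ouzb
Hunk 3: at line 1 remove [dpcfg,uno] add [ldi,nubkt] -> 7 lines: fciaa ldi nubkt mjj njkze zsyks ouzb
Final line 5: njkze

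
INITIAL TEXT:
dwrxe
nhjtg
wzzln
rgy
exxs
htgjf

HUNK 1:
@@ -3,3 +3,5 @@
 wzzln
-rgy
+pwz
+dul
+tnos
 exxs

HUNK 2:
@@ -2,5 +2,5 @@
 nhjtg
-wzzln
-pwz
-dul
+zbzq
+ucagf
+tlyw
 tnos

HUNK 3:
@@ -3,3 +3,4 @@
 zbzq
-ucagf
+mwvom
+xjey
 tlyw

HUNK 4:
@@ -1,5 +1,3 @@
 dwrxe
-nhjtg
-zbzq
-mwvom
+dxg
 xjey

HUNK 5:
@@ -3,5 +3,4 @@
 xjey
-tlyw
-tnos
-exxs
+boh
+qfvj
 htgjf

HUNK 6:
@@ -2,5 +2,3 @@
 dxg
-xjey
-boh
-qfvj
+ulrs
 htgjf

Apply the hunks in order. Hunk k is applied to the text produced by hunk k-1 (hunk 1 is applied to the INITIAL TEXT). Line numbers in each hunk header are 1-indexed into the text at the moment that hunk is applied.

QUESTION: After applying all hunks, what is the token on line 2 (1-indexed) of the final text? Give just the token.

Answer: dxg

Derivation:
Hunk 1: at line 3 remove [rgy] add [pwz,dul,tnos] -> 8 lines: dwrxe nhjtg wzzln pwz dul tnos exxs htgjf
Hunk 2: at line 2 remove [wzzln,pwz,dul] add [zbzq,ucagf,tlyw] -> 8 lines: dwrxe nhjtg zbzq ucagf tlyw tnos exxs htgjf
Hunk 3: at line 3 remove [ucagf] add [mwvom,xjey] -> 9 lines: dwrxe nhjtg zbzq mwvom xjey tlyw tnos exxs htgjf
Hunk 4: at line 1 remove [nhjtg,zbzq,mwvom] add [dxg] -> 7 lines: dwrxe dxg xjey tlyw tnos exxs htgjf
Hunk 5: at line 3 remove [tlyw,tnos,exxs] add [boh,qfvj] -> 6 lines: dwrxe dxg xjey boh qfvj htgjf
Hunk 6: at line 2 remove [xjey,boh,qfvj] add [ulrs] -> 4 lines: dwrxe dxg ulrs htgjf
Final line 2: dxg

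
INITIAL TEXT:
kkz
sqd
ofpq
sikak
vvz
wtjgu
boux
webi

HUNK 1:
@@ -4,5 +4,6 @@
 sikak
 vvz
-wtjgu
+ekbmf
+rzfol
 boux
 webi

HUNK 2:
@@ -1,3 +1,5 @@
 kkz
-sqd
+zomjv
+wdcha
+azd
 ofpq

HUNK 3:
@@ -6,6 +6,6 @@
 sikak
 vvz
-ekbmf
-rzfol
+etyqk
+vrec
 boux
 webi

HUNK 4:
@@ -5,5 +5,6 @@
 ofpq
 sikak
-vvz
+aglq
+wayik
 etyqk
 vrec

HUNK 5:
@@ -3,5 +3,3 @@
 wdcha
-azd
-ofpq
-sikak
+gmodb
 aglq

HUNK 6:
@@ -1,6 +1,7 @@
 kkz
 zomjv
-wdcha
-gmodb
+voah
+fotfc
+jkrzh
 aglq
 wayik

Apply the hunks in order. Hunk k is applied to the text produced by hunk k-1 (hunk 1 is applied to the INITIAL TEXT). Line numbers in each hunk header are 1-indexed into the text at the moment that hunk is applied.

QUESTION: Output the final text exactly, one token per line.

Hunk 1: at line 4 remove [wtjgu] add [ekbmf,rzfol] -> 9 lines: kkz sqd ofpq sikak vvz ekbmf rzfol boux webi
Hunk 2: at line 1 remove [sqd] add [zomjv,wdcha,azd] -> 11 lines: kkz zomjv wdcha azd ofpq sikak vvz ekbmf rzfol boux webi
Hunk 3: at line 6 remove [ekbmf,rzfol] add [etyqk,vrec] -> 11 lines: kkz zomjv wdcha azd ofpq sikak vvz etyqk vrec boux webi
Hunk 4: at line 5 remove [vvz] add [aglq,wayik] -> 12 lines: kkz zomjv wdcha azd ofpq sikak aglq wayik etyqk vrec boux webi
Hunk 5: at line 3 remove [azd,ofpq,sikak] add [gmodb] -> 10 lines: kkz zomjv wdcha gmodb aglq wayik etyqk vrec boux webi
Hunk 6: at line 1 remove [wdcha,gmodb] add [voah,fotfc,jkrzh] -> 11 lines: kkz zomjv voah fotfc jkrzh aglq wayik etyqk vrec boux webi

Answer: kkz
zomjv
voah
fotfc
jkrzh
aglq
wayik
etyqk
vrec
boux
webi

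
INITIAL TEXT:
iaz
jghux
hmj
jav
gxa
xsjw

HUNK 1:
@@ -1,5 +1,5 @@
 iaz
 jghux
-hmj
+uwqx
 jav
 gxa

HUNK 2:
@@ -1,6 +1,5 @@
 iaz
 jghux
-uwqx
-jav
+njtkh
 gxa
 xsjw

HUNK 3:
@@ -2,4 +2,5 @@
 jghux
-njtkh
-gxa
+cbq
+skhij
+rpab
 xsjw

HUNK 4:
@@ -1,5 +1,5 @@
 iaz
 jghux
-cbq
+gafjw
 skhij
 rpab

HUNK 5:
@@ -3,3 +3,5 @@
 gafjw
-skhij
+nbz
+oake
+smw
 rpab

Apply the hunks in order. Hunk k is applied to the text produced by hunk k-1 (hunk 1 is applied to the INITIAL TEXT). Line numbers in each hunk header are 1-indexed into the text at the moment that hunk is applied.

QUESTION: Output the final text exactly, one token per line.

Hunk 1: at line 1 remove [hmj] add [uwqx] -> 6 lines: iaz jghux uwqx jav gxa xsjw
Hunk 2: at line 1 remove [uwqx,jav] add [njtkh] -> 5 lines: iaz jghux njtkh gxa xsjw
Hunk 3: at line 2 remove [njtkh,gxa] add [cbq,skhij,rpab] -> 6 lines: iaz jghux cbq skhij rpab xsjw
Hunk 4: at line 1 remove [cbq] add [gafjw] -> 6 lines: iaz jghux gafjw skhij rpab xsjw
Hunk 5: at line 3 remove [skhij] add [nbz,oake,smw] -> 8 lines: iaz jghux gafjw nbz oake smw rpab xsjw

Answer: iaz
jghux
gafjw
nbz
oake
smw
rpab
xsjw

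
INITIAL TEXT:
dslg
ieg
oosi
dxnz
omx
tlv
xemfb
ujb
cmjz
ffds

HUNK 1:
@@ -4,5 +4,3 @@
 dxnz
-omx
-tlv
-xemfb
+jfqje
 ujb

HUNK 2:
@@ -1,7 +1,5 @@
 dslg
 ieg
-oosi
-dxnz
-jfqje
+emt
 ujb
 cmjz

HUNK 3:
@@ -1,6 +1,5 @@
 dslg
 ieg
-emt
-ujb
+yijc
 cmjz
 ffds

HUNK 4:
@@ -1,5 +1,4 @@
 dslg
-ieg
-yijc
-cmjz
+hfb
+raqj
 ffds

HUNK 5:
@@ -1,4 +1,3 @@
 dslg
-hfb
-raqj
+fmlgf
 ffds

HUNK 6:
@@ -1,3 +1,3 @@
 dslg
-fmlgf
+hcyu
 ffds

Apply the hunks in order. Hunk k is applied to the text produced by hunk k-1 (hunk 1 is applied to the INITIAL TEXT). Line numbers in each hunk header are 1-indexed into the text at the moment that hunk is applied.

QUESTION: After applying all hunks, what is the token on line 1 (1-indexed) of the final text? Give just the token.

Answer: dslg

Derivation:
Hunk 1: at line 4 remove [omx,tlv,xemfb] add [jfqje] -> 8 lines: dslg ieg oosi dxnz jfqje ujb cmjz ffds
Hunk 2: at line 1 remove [oosi,dxnz,jfqje] add [emt] -> 6 lines: dslg ieg emt ujb cmjz ffds
Hunk 3: at line 1 remove [emt,ujb] add [yijc] -> 5 lines: dslg ieg yijc cmjz ffds
Hunk 4: at line 1 remove [ieg,yijc,cmjz] add [hfb,raqj] -> 4 lines: dslg hfb raqj ffds
Hunk 5: at line 1 remove [hfb,raqj] add [fmlgf] -> 3 lines: dslg fmlgf ffds
Hunk 6: at line 1 remove [fmlgf] add [hcyu] -> 3 lines: dslg hcyu ffds
Final line 1: dslg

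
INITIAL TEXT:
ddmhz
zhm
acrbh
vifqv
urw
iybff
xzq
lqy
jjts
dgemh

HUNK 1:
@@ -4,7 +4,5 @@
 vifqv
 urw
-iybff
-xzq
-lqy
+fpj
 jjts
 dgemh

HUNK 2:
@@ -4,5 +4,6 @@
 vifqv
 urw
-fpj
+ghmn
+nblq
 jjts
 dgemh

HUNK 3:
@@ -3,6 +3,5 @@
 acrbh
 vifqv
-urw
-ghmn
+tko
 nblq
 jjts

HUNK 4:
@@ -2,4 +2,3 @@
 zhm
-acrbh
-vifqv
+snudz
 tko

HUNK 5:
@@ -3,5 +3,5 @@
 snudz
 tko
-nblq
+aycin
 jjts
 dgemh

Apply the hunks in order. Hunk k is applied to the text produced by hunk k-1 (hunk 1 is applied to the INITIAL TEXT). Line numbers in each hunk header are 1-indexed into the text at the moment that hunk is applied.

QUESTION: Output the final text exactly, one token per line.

Answer: ddmhz
zhm
snudz
tko
aycin
jjts
dgemh

Derivation:
Hunk 1: at line 4 remove [iybff,xzq,lqy] add [fpj] -> 8 lines: ddmhz zhm acrbh vifqv urw fpj jjts dgemh
Hunk 2: at line 4 remove [fpj] add [ghmn,nblq] -> 9 lines: ddmhz zhm acrbh vifqv urw ghmn nblq jjts dgemh
Hunk 3: at line 3 remove [urw,ghmn] add [tko] -> 8 lines: ddmhz zhm acrbh vifqv tko nblq jjts dgemh
Hunk 4: at line 2 remove [acrbh,vifqv] add [snudz] -> 7 lines: ddmhz zhm snudz tko nblq jjts dgemh
Hunk 5: at line 3 remove [nblq] add [aycin] -> 7 lines: ddmhz zhm snudz tko aycin jjts dgemh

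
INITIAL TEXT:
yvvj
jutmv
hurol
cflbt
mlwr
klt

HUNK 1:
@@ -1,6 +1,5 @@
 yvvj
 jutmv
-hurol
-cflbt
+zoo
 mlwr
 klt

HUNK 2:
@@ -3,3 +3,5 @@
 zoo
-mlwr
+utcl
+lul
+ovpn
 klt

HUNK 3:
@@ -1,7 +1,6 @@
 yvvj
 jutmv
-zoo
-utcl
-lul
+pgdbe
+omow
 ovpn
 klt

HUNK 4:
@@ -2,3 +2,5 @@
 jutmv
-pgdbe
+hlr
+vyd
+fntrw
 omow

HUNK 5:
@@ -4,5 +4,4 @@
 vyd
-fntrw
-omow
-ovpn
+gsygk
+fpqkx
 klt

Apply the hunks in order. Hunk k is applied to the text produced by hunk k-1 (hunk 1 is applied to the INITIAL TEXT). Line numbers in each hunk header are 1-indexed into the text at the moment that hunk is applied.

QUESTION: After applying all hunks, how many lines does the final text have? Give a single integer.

Hunk 1: at line 1 remove [hurol,cflbt] add [zoo] -> 5 lines: yvvj jutmv zoo mlwr klt
Hunk 2: at line 3 remove [mlwr] add [utcl,lul,ovpn] -> 7 lines: yvvj jutmv zoo utcl lul ovpn klt
Hunk 3: at line 1 remove [zoo,utcl,lul] add [pgdbe,omow] -> 6 lines: yvvj jutmv pgdbe omow ovpn klt
Hunk 4: at line 2 remove [pgdbe] add [hlr,vyd,fntrw] -> 8 lines: yvvj jutmv hlr vyd fntrw omow ovpn klt
Hunk 5: at line 4 remove [fntrw,omow,ovpn] add [gsygk,fpqkx] -> 7 lines: yvvj jutmv hlr vyd gsygk fpqkx klt
Final line count: 7

Answer: 7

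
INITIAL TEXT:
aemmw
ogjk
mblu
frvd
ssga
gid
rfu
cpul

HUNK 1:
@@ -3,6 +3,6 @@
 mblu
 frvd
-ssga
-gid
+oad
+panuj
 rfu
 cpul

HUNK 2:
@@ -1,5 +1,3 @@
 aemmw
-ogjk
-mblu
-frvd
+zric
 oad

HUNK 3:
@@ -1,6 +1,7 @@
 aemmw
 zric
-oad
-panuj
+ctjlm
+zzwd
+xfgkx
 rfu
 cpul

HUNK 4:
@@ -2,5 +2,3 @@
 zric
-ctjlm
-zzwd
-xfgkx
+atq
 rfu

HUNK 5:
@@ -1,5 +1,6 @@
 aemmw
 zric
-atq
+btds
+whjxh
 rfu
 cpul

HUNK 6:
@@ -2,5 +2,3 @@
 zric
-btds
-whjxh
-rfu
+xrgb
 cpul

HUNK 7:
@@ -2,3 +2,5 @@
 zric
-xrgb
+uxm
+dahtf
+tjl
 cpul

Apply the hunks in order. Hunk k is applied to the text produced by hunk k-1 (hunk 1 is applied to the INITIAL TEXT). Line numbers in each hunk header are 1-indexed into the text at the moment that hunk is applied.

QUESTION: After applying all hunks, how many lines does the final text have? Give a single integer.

Hunk 1: at line 3 remove [ssga,gid] add [oad,panuj] -> 8 lines: aemmw ogjk mblu frvd oad panuj rfu cpul
Hunk 2: at line 1 remove [ogjk,mblu,frvd] add [zric] -> 6 lines: aemmw zric oad panuj rfu cpul
Hunk 3: at line 1 remove [oad,panuj] add [ctjlm,zzwd,xfgkx] -> 7 lines: aemmw zric ctjlm zzwd xfgkx rfu cpul
Hunk 4: at line 2 remove [ctjlm,zzwd,xfgkx] add [atq] -> 5 lines: aemmw zric atq rfu cpul
Hunk 5: at line 1 remove [atq] add [btds,whjxh] -> 6 lines: aemmw zric btds whjxh rfu cpul
Hunk 6: at line 2 remove [btds,whjxh,rfu] add [xrgb] -> 4 lines: aemmw zric xrgb cpul
Hunk 7: at line 2 remove [xrgb] add [uxm,dahtf,tjl] -> 6 lines: aemmw zric uxm dahtf tjl cpul
Final line count: 6

Answer: 6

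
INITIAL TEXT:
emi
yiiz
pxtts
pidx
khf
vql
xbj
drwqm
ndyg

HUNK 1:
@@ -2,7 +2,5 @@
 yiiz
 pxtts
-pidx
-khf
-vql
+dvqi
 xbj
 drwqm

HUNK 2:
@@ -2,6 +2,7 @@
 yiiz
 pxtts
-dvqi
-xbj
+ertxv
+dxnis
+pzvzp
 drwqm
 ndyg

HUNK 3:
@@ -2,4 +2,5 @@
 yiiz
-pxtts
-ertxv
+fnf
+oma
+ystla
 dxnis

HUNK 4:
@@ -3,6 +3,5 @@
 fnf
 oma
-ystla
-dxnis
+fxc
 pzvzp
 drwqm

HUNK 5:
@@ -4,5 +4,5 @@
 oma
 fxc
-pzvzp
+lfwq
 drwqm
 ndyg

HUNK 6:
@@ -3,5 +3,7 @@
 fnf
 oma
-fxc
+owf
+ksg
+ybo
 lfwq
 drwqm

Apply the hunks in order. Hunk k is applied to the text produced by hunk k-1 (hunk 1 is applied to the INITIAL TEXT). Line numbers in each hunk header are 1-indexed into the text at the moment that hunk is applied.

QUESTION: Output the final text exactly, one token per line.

Hunk 1: at line 2 remove [pidx,khf,vql] add [dvqi] -> 7 lines: emi yiiz pxtts dvqi xbj drwqm ndyg
Hunk 2: at line 2 remove [dvqi,xbj] add [ertxv,dxnis,pzvzp] -> 8 lines: emi yiiz pxtts ertxv dxnis pzvzp drwqm ndyg
Hunk 3: at line 2 remove [pxtts,ertxv] add [fnf,oma,ystla] -> 9 lines: emi yiiz fnf oma ystla dxnis pzvzp drwqm ndyg
Hunk 4: at line 3 remove [ystla,dxnis] add [fxc] -> 8 lines: emi yiiz fnf oma fxc pzvzp drwqm ndyg
Hunk 5: at line 4 remove [pzvzp] add [lfwq] -> 8 lines: emi yiiz fnf oma fxc lfwq drwqm ndyg
Hunk 6: at line 3 remove [fxc] add [owf,ksg,ybo] -> 10 lines: emi yiiz fnf oma owf ksg ybo lfwq drwqm ndyg

Answer: emi
yiiz
fnf
oma
owf
ksg
ybo
lfwq
drwqm
ndyg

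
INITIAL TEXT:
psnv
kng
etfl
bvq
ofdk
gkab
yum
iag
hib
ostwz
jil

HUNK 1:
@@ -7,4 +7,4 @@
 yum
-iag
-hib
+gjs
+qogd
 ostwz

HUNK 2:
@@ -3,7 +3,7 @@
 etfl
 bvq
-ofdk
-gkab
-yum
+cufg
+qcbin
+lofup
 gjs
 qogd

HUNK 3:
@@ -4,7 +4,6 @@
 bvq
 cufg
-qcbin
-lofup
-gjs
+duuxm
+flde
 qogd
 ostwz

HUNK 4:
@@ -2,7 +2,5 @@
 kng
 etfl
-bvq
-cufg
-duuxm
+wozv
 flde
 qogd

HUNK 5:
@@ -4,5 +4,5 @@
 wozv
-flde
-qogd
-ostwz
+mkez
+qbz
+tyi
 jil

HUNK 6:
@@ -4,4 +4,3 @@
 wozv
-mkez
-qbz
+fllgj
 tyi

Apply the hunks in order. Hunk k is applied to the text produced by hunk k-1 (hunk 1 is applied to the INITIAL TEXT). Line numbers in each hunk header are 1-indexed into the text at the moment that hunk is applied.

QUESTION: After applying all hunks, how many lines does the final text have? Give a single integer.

Answer: 7

Derivation:
Hunk 1: at line 7 remove [iag,hib] add [gjs,qogd] -> 11 lines: psnv kng etfl bvq ofdk gkab yum gjs qogd ostwz jil
Hunk 2: at line 3 remove [ofdk,gkab,yum] add [cufg,qcbin,lofup] -> 11 lines: psnv kng etfl bvq cufg qcbin lofup gjs qogd ostwz jil
Hunk 3: at line 4 remove [qcbin,lofup,gjs] add [duuxm,flde] -> 10 lines: psnv kng etfl bvq cufg duuxm flde qogd ostwz jil
Hunk 4: at line 2 remove [bvq,cufg,duuxm] add [wozv] -> 8 lines: psnv kng etfl wozv flde qogd ostwz jil
Hunk 5: at line 4 remove [flde,qogd,ostwz] add [mkez,qbz,tyi] -> 8 lines: psnv kng etfl wozv mkez qbz tyi jil
Hunk 6: at line 4 remove [mkez,qbz] add [fllgj] -> 7 lines: psnv kng etfl wozv fllgj tyi jil
Final line count: 7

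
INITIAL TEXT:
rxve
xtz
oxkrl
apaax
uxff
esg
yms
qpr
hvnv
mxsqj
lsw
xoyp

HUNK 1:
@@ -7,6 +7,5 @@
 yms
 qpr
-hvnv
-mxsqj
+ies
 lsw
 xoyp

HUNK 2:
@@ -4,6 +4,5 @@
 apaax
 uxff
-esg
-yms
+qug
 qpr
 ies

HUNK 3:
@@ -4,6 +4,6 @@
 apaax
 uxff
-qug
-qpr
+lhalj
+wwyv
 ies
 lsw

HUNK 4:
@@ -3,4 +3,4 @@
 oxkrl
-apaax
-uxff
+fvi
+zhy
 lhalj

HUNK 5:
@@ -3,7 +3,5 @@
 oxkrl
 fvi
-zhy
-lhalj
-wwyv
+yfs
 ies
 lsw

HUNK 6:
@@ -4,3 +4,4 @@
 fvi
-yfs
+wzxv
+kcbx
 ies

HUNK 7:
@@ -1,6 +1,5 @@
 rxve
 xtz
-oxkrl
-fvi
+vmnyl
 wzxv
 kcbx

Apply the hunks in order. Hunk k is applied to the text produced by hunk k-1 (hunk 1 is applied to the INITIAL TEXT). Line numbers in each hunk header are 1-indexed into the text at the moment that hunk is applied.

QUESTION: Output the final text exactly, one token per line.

Answer: rxve
xtz
vmnyl
wzxv
kcbx
ies
lsw
xoyp

Derivation:
Hunk 1: at line 7 remove [hvnv,mxsqj] add [ies] -> 11 lines: rxve xtz oxkrl apaax uxff esg yms qpr ies lsw xoyp
Hunk 2: at line 4 remove [esg,yms] add [qug] -> 10 lines: rxve xtz oxkrl apaax uxff qug qpr ies lsw xoyp
Hunk 3: at line 4 remove [qug,qpr] add [lhalj,wwyv] -> 10 lines: rxve xtz oxkrl apaax uxff lhalj wwyv ies lsw xoyp
Hunk 4: at line 3 remove [apaax,uxff] add [fvi,zhy] -> 10 lines: rxve xtz oxkrl fvi zhy lhalj wwyv ies lsw xoyp
Hunk 5: at line 3 remove [zhy,lhalj,wwyv] add [yfs] -> 8 lines: rxve xtz oxkrl fvi yfs ies lsw xoyp
Hunk 6: at line 4 remove [yfs] add [wzxv,kcbx] -> 9 lines: rxve xtz oxkrl fvi wzxv kcbx ies lsw xoyp
Hunk 7: at line 1 remove [oxkrl,fvi] add [vmnyl] -> 8 lines: rxve xtz vmnyl wzxv kcbx ies lsw xoyp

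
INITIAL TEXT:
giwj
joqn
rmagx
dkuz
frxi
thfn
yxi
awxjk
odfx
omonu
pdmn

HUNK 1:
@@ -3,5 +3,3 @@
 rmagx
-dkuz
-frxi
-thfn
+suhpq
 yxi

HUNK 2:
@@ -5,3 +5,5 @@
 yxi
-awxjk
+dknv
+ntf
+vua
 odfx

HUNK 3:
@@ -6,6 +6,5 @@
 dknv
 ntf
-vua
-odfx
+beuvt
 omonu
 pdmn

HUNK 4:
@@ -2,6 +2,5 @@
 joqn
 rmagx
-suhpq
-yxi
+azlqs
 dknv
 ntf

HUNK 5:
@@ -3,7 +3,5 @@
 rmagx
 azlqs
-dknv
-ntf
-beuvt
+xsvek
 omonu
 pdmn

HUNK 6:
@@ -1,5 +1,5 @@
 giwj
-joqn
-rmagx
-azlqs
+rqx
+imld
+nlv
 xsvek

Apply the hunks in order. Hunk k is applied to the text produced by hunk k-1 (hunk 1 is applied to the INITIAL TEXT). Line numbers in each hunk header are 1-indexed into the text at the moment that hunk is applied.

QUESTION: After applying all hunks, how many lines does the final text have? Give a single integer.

Hunk 1: at line 3 remove [dkuz,frxi,thfn] add [suhpq] -> 9 lines: giwj joqn rmagx suhpq yxi awxjk odfx omonu pdmn
Hunk 2: at line 5 remove [awxjk] add [dknv,ntf,vua] -> 11 lines: giwj joqn rmagx suhpq yxi dknv ntf vua odfx omonu pdmn
Hunk 3: at line 6 remove [vua,odfx] add [beuvt] -> 10 lines: giwj joqn rmagx suhpq yxi dknv ntf beuvt omonu pdmn
Hunk 4: at line 2 remove [suhpq,yxi] add [azlqs] -> 9 lines: giwj joqn rmagx azlqs dknv ntf beuvt omonu pdmn
Hunk 5: at line 3 remove [dknv,ntf,beuvt] add [xsvek] -> 7 lines: giwj joqn rmagx azlqs xsvek omonu pdmn
Hunk 6: at line 1 remove [joqn,rmagx,azlqs] add [rqx,imld,nlv] -> 7 lines: giwj rqx imld nlv xsvek omonu pdmn
Final line count: 7

Answer: 7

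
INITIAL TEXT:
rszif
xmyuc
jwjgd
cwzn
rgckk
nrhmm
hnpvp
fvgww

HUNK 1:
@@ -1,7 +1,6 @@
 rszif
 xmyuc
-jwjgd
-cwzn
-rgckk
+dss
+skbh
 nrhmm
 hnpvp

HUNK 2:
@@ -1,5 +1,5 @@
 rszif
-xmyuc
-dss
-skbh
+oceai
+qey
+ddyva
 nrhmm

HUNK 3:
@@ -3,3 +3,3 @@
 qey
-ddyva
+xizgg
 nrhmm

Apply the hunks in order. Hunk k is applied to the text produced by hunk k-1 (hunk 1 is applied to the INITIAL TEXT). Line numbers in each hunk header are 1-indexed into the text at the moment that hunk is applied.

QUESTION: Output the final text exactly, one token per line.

Answer: rszif
oceai
qey
xizgg
nrhmm
hnpvp
fvgww

Derivation:
Hunk 1: at line 1 remove [jwjgd,cwzn,rgckk] add [dss,skbh] -> 7 lines: rszif xmyuc dss skbh nrhmm hnpvp fvgww
Hunk 2: at line 1 remove [xmyuc,dss,skbh] add [oceai,qey,ddyva] -> 7 lines: rszif oceai qey ddyva nrhmm hnpvp fvgww
Hunk 3: at line 3 remove [ddyva] add [xizgg] -> 7 lines: rszif oceai qey xizgg nrhmm hnpvp fvgww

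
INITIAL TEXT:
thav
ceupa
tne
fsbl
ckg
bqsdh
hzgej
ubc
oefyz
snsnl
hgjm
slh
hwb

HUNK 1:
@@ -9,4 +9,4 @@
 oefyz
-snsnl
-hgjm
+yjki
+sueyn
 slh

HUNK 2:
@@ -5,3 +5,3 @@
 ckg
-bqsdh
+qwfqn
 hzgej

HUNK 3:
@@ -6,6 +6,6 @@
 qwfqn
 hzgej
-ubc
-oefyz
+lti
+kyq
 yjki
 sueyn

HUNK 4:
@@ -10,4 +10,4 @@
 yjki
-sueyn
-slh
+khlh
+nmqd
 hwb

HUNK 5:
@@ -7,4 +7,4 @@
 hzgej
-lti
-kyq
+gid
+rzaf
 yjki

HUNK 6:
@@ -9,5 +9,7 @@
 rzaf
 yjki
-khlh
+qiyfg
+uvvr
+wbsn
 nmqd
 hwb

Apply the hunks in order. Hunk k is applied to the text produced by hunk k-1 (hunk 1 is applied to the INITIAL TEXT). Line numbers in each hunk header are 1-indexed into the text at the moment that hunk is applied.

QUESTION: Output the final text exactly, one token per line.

Answer: thav
ceupa
tne
fsbl
ckg
qwfqn
hzgej
gid
rzaf
yjki
qiyfg
uvvr
wbsn
nmqd
hwb

Derivation:
Hunk 1: at line 9 remove [snsnl,hgjm] add [yjki,sueyn] -> 13 lines: thav ceupa tne fsbl ckg bqsdh hzgej ubc oefyz yjki sueyn slh hwb
Hunk 2: at line 5 remove [bqsdh] add [qwfqn] -> 13 lines: thav ceupa tne fsbl ckg qwfqn hzgej ubc oefyz yjki sueyn slh hwb
Hunk 3: at line 6 remove [ubc,oefyz] add [lti,kyq] -> 13 lines: thav ceupa tne fsbl ckg qwfqn hzgej lti kyq yjki sueyn slh hwb
Hunk 4: at line 10 remove [sueyn,slh] add [khlh,nmqd] -> 13 lines: thav ceupa tne fsbl ckg qwfqn hzgej lti kyq yjki khlh nmqd hwb
Hunk 5: at line 7 remove [lti,kyq] add [gid,rzaf] -> 13 lines: thav ceupa tne fsbl ckg qwfqn hzgej gid rzaf yjki khlh nmqd hwb
Hunk 6: at line 9 remove [khlh] add [qiyfg,uvvr,wbsn] -> 15 lines: thav ceupa tne fsbl ckg qwfqn hzgej gid rzaf yjki qiyfg uvvr wbsn nmqd hwb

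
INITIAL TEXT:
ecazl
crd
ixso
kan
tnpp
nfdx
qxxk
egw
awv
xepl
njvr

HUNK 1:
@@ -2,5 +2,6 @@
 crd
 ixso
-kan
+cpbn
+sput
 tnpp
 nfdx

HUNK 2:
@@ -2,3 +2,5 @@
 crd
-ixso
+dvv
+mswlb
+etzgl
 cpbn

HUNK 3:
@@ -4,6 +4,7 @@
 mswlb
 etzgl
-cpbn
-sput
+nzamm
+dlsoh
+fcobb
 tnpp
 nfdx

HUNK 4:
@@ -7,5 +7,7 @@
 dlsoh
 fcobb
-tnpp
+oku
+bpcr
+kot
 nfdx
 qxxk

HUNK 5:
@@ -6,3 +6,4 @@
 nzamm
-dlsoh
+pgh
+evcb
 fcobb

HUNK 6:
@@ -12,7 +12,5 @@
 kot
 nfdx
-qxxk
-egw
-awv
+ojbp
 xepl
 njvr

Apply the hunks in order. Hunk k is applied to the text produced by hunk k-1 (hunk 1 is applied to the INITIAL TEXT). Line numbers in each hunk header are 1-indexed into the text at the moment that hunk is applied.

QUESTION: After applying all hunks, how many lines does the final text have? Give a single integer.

Hunk 1: at line 2 remove [kan] add [cpbn,sput] -> 12 lines: ecazl crd ixso cpbn sput tnpp nfdx qxxk egw awv xepl njvr
Hunk 2: at line 2 remove [ixso] add [dvv,mswlb,etzgl] -> 14 lines: ecazl crd dvv mswlb etzgl cpbn sput tnpp nfdx qxxk egw awv xepl njvr
Hunk 3: at line 4 remove [cpbn,sput] add [nzamm,dlsoh,fcobb] -> 15 lines: ecazl crd dvv mswlb etzgl nzamm dlsoh fcobb tnpp nfdx qxxk egw awv xepl njvr
Hunk 4: at line 7 remove [tnpp] add [oku,bpcr,kot] -> 17 lines: ecazl crd dvv mswlb etzgl nzamm dlsoh fcobb oku bpcr kot nfdx qxxk egw awv xepl njvr
Hunk 5: at line 6 remove [dlsoh] add [pgh,evcb] -> 18 lines: ecazl crd dvv mswlb etzgl nzamm pgh evcb fcobb oku bpcr kot nfdx qxxk egw awv xepl njvr
Hunk 6: at line 12 remove [qxxk,egw,awv] add [ojbp] -> 16 lines: ecazl crd dvv mswlb etzgl nzamm pgh evcb fcobb oku bpcr kot nfdx ojbp xepl njvr
Final line count: 16

Answer: 16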